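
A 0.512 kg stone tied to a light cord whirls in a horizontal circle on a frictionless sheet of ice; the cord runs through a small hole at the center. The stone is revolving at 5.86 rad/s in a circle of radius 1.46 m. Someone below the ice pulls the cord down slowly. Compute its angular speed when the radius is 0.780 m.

ω₂ ≈ 20.5 rad/s

No torque about the axis ⇒ m r₁² ω₁ = m r₂² ω₂.
ω₂ = ω₁ (r₁/r₂)² = (5.86)(1.46/0.780)² = 20.53 rad/s.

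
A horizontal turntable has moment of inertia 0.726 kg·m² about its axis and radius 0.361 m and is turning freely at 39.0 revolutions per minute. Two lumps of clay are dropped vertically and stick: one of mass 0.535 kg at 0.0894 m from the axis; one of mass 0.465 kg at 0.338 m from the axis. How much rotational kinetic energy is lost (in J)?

energy lost ≈ 0.444 J

No external torque acts about the axis; L_before = L_after.
Added inertia Σmr² = (0.535)(0.0894)² + (0.465)(0.338)² = 0.05740 kg·m²; I_f = 0.7260 + 0.05740 = 0.7834 kg·m².
ω_f = I_p ω_i / I_f = (0.7260)(39.0) / 0.7834 = 36.14 rpm.
KE_i = ½(0.7260)(4.084 rad/s)² = 6.055 J; KE_f = ½(0.7834)(3.785)² = 5.611 J.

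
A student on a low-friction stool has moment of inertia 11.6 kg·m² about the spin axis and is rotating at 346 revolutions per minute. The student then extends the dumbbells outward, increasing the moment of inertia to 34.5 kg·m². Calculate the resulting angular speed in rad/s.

With no external torque about the axis, L is conserved: I₁ω₁ = I₂ω₂.
ω₂ = I₁ω₁ / I₂ = (11.60)(346 rpm) / (34.50) = 116.3 rpm = 12.18 rad/s.

ω₂ ≈ 12.2 rad/s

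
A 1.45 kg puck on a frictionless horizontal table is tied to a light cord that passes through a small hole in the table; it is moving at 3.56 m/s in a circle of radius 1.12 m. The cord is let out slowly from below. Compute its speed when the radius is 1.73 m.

v₂ ≈ 2.30 m/s

The only horizontal force on the mass is along the cord (radial), so it exerts no torque about the hole and angular momentum m v r is conserved.
v₂ = v₁ r₁ / r₂ = (3.56)(1.12) / (1.73) = 2.305 m/s.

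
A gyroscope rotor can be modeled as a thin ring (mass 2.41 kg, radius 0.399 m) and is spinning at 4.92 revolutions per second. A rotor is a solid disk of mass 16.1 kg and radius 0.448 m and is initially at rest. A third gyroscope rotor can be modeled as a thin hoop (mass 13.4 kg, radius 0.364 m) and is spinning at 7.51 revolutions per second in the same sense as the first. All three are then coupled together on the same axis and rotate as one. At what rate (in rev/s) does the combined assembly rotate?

|ω_f| ≈ 4.03 rev/s

The coupling torques are internal; angular momentum about the shared axis is conserved.
Moments of inertia: I_A = (2.41)(0.399)² = 0.3837 kg·m²; I_B = ½(16.1)(0.448)² = 1.616 kg·m²; I_C = (13.4)(0.364)² = 1.775 kg·m².
Taking A's sense as positive: L = (0.3837)(4.92) + (1.775)(7.51) = 15.22 kg·m²·rev/s.
Combined I = 0.3837 + 1.616 + 1.775 = 3.775 kg·m².
ω_f = L / I = 15.22 / 3.775 = 4.032 rev/s.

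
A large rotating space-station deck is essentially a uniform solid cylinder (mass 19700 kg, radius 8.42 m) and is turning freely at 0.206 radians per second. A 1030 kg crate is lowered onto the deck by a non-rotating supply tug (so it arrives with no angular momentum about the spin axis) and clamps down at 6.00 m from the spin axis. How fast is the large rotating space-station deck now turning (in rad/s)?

ω_f ≈ 0.196 rad/s

The added mass arrives with no angular momentum about the spin axis, and any external torque about the spin axis is negligible, so the system's angular momentum is conserved.
I_p = ½(19700)(8.42)² = 6.983e+05 kg·m².
Added inertia Σmr² = (1030)(6.00)² = 37080 kg·m²; I_f = 6.983e+05 + 37080 = 7.354e+05 kg·m².
ω_f = I_p ω_i / I_f = (6.983e+05)(0.206) / 7.354e+05 = 0.1956 rad/s.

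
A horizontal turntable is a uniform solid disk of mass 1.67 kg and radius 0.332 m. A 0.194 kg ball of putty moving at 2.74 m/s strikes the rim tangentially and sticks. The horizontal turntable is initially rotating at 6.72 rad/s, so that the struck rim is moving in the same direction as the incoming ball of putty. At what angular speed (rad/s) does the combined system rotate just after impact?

|ω_f| ≈ 7.01 rad/s

The axle reaction passes through the axle and exerts no torque about it; angular momentum about the axle is conserved through the impact.
I_p = ½(1.67)(0.332)² = 0.09204 kg·m². Taking the sense of the ball of putty's angular momentum as positive, L_{ball} = m v R = (0.194)(2.74)(0.332) = 0.1765 kg·m²/s.
L_i = +I_p ω_p + m v R = +(0.09204)(6.72) + 0.1765 = 0.7950 kg·m²/s.
After sticking, I_f = I_p + m R² = 0.09204 + (0.194)(0.332)² = 0.1134 kg·m².
ω_f = L_i / I_f = 0.7950 / 0.1134 = 7.009 rad/s.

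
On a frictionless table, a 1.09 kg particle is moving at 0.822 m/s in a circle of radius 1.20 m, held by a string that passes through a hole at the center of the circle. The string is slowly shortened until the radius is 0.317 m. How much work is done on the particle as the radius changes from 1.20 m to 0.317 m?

W ≈ 4.91 J

The only horizontal force on the mass is along the cord (radial), so it exerts no torque about the hole and angular momentum m v r is conserved.
v₂ = v₁ r₁ / r₂ = (0.822)(1.20) / (0.317) = 3.112 m/s.
W = ΔKE = ½m(v₂² − v₁²) = 4.909 J.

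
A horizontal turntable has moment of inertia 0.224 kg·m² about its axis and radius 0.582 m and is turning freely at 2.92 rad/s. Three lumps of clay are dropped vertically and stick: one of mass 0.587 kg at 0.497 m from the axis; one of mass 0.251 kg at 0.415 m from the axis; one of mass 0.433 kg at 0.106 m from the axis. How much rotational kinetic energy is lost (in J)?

energy lost ≈ 0.442 J

No external torque acts about the axis; L_before = L_after.
Added inertia Σmr² = (0.587)(0.497)² + (0.251)(0.415)² + (0.433)(0.106)² = 0.1931 kg·m²; I_f = 0.2240 + 0.1931 = 0.4171 kg·m².
ω_f = I_p ω_i / I_f = (0.2240)(2.92) / 0.4171 = 1.568 rad/s.
KE_i = ½(0.2240)(2.920 rad/s)² = 0.9550 J; KE_f = ½(0.4171)(1.568)² = 0.5129 J.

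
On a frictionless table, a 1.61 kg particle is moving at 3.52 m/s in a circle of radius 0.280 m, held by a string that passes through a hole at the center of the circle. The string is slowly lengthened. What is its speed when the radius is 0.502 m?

v₂ ≈ 1.96 m/s

The only horizontal force on the mass is along the cord (radial), so it exerts no torque about the hole and angular momentum m v r is conserved.
v₂ = v₁ r₁ / r₂ = (3.52)(0.280) / (0.502) = 1.963 m/s.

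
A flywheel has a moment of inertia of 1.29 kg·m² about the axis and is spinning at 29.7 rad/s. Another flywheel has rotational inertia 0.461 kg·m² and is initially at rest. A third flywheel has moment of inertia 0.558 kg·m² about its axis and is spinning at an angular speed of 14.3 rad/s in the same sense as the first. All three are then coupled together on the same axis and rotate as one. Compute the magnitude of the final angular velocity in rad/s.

|ω_f| ≈ 20.0 rad/s

The coupling torques are internal; angular momentum about the shared axis is conserved.
Taking A's sense as positive: L = (1.290)(29.7) + (0.5580)(14.3) = 46.29 kg·m²·rad/s.
Combined I = 1.290 + 0.4610 + 0.5580 = 2.309 kg·m².
ω_f = L / I = 46.29 / 2.309 = 20.05 rad/s.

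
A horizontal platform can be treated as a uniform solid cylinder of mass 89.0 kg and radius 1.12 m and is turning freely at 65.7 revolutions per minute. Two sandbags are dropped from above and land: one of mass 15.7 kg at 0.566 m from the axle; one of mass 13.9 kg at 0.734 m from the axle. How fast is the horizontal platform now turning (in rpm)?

ω_f ≈ 53.7 rpm

The added mass arrives with no angular momentum about the axle, and any external torque about the axle is negligible, so the system's angular momentum is conserved.
I_p = ½(89.0)(1.12)² = 55.82 kg·m².
Added inertia Σmr² = (15.7)(0.566)² + (13.9)(0.734)² = 12.52 kg·m²; I_f = 55.82 + 12.52 = 68.34 kg·m².
ω_f = I_p ω_i / I_f = (55.82)(65.7) / 68.34 = 53.67 rpm.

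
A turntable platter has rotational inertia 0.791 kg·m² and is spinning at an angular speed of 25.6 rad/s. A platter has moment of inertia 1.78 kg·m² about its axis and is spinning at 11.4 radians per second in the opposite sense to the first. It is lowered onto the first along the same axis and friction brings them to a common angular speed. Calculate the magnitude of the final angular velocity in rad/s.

|ω_f| ≈ 0.0165 rad/s

No external torque acts about the common axis, so total angular momentum is conserved.
Taking A's sense as positive: L = (0.7910)(25.6) − (1.780)(11.4) = -0.04240 kg·m²·rad/s.
Combined I = 0.7910 + 1.780 = 2.571 kg·m².
ω_f = L / I = -0.04240 / 2.571 = -0.01649 rad/s.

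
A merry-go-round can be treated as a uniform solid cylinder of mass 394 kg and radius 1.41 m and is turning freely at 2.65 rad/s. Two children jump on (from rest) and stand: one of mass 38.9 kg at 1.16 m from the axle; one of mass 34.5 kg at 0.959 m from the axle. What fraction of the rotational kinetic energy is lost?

fraction ≈ 0.177

The added mass arrives with no angular momentum about the axle, and any external torque about the axle is negligible, so the system's angular momentum is conserved.
I_p = ½(394)(1.41)² = 391.7 kg·m².
Added inertia Σmr² = (38.9)(1.16)² + (34.5)(0.959)² = 84.07 kg·m²; I_f = 391.7 + 84.07 = 475.7 kg·m².
ω_f = I_p ω_i / I_f = (391.7)(2.65) / 475.7 = 2.182 rad/s.
KE_i = ½(391.7)(2.650 rad/s)² = 1375 J; KE_f = ½(475.7)(2.182)² = 1132 J.
Fraction lost = 0.1767.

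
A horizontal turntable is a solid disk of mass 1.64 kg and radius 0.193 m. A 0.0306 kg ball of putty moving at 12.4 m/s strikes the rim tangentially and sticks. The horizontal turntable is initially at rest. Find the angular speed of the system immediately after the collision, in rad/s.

|ω_f| ≈ 2.31 rad/s

About the axle the impulsive forces during the collision are internal, so angular momentum about that axis is conserved.
I_p = ½(1.64)(0.193)² = 0.03054 kg·m². Taking the sense of the ball of putty's angular momentum as positive, L_{ball} = m v R = (0.0306)(12.4)(0.193) = 0.07323 kg·m²/s.
L_i = 0 + 0.07323 = 0.07323 kg·m²/s.
After sticking, I_f = I_p + m R² = 0.03054 + (0.0306)(0.193)² = 0.03168 kg·m².
ω_f = L_i / I_f = 0.07323 / 0.03168 = 2.311 rad/s.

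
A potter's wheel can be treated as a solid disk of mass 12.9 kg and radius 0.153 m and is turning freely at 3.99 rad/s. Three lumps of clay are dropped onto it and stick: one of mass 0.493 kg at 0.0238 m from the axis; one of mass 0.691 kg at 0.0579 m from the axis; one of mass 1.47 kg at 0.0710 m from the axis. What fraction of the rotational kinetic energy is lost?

fraction ≈ 0.0622

The added mass arrives with no angular momentum about the axis, and any external torque about the axis is negligible, so the system's angular momentum is conserved.
I_p = ½(12.9)(0.153)² = 0.1510 kg·m².
Added inertia Σmr² = (0.493)(0.0238)² + (0.691)(0.0579)² + (1.47)(0.0710)² = 0.01001 kg·m²; I_f = 0.1510 + 0.01001 = 0.1610 kg·m².
ω_f = I_p ω_i / I_f = (0.1510)(3.99) / 0.1610 = 3.742 rad/s.
KE_i = ½(0.1510)(3.990 rad/s)² = 1.202 J; KE_f = ½(0.1610)(3.742)² = 1.127 J.
Fraction lost = 0.06215.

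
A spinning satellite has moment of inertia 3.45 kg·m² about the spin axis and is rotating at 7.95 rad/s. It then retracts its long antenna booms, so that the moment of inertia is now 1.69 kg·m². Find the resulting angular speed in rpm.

No external torque acts about the spin axis, so angular momentum is conserved.
ω₂ = I₁ω₁ / I₂ = (3.450)(7.95 rad/s) / (1.690) = 16.23 rad/s = 155.0 rpm.

ω₂ ≈ 155 rpm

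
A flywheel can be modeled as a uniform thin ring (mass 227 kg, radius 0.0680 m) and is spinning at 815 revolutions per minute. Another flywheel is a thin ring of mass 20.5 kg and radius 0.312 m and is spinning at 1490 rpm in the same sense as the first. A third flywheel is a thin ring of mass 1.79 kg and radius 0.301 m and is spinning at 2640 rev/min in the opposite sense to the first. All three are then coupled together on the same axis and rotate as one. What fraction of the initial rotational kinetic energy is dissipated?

The coupling torques are internal; angular momentum about the shared axis is conserved.
Moments of inertia: I_A = (227)(0.0680)² = 1.050 kg·m²; I_B = (20.5)(0.312)² = 1.996 kg·m²; I_C = (1.79)(0.301)² = 0.1622 kg·m².
Taking A's sense as positive: L = (1.050)(815) + (1.996)(1490) − (0.1622)(2640) = 3401 kg·m²·rpm.
Combined I = 1.050 + 1.996 + 0.1622 = 3.207 kg·m².
ω_f = L / I = 3401 / 3.207 = 1060 rpm.
KE_i = ½ΣIω² = 34310 J; KE_f = ½(3.207)(111.0)² = 19770 J.
Fraction dissipated = (KE_i − KE_f)/KE_i = 0.4238.

fraction ≈ 0.424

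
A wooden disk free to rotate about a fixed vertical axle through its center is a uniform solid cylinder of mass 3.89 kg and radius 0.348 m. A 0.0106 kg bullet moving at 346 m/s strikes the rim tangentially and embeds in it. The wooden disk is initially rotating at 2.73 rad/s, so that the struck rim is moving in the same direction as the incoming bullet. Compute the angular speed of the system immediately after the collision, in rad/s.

About the axle the impulsive forces during the collision are internal, so angular momentum about that axis is conserved.
I_p = ½(3.89)(0.348)² = 0.2355 kg·m². Taking the sense of the bullet's angular momentum as positive, L_{bullet} = m v R = (0.0106)(346)(0.348) = 1.276 kg·m²/s.
L_i = +I_p ω_p + m v R = +(0.2355)(2.73) + 1.276 = 1.919 kg·m²/s.
After sticking, I_f = I_p + m R² = 0.2355 + (0.0106)(0.348)² = 0.2368 kg·m².
ω_f = L_i / I_f = 1.919 / 0.2368 = 8.104 rad/s.

|ω_f| ≈ 8.10 rad/s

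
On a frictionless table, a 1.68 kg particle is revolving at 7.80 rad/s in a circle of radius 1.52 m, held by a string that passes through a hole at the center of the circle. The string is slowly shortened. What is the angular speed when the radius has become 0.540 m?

ω₂ ≈ 61.8 rad/s

No torque about the axis ⇒ m r₁² ω₁ = m r₂² ω₂.
ω₂ = ω₁ (r₁/r₂)² = (7.80)(1.52/0.540)² = 61.80 rad/s.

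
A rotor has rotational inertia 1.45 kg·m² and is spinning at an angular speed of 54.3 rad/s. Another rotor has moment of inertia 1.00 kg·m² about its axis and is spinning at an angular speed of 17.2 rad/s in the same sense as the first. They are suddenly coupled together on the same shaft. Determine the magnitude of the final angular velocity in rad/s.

|ω_f| ≈ 39.2 rad/s

No external torque acts about the common axis, so total angular momentum is conserved.
Taking A's sense as positive: L = (1.450)(54.3) + (1.000)(17.2) = 95.94 kg·m²·rad/s.
Combined I = 1.450 + 1.000 = 2.450 kg·m².
ω_f = L / I = 95.94 / 2.450 = 39.16 rad/s.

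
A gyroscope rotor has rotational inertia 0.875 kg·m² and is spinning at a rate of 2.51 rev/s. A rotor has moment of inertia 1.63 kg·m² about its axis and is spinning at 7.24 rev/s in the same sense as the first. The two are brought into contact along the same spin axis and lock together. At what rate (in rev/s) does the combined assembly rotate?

No external torque acts about the common axis, so total angular momentum is conserved.
Taking A's sense as positive: L = (0.8750)(2.51) + (1.630)(7.24) = 14.00 kg·m²·rev/s.
Combined I = 0.8750 + 1.630 = 2.505 kg·m².
ω_f = L / I = 14.00 / 2.505 = 5.588 rev/s.

|ω_f| ≈ 5.59 rev/s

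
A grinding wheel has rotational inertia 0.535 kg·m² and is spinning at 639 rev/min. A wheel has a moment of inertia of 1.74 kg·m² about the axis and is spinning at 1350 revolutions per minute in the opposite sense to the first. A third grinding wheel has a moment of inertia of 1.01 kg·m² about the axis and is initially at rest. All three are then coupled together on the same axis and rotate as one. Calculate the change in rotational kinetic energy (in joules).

ΔKE ≈ -11900 J

The coupling torques are internal; angular momentum about the shared axis is conserved.
Taking A's sense as positive: L = (0.5350)(639) − (1.740)(1350) = -2007 kg·m²·rpm.
Combined I = 0.5350 + 1.740 + 1.010 = 3.285 kg·m².
ω_f = L / I = -2007 / 3.285 = -611.0 rpm.
KE_i = ½ΣIω² = 18590 J; KE_f = ½(3.285)(63.98)² = 6724 J.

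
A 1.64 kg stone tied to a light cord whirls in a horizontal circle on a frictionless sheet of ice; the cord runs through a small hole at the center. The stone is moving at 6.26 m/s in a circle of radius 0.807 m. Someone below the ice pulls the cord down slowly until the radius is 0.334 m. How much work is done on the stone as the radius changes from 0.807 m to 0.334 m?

W ≈ 155 J

Central (radial) force ⇒ zero torque about the center ⇒ m v r is constant.
v₂ = v₁ r₁ / r₂ = (6.26)(0.807) / (0.334) = 15.13 m/s.
W = ΔKE = ½m(v₂² − v₁²) = 155.5 J.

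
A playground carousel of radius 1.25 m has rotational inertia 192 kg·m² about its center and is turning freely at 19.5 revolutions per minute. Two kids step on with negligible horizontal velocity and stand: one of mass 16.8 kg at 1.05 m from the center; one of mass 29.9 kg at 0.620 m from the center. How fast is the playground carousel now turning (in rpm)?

ω_f ≈ 16.9 rpm

The added mass arrives with no angular momentum about the center, and any external torque about the center is negligible, so the system's angular momentum is conserved.
Added inertia Σmr² = (16.8)(1.05)² + (29.9)(0.620)² = 30.02 kg·m²; I_f = 192.0 + 30.02 = 222.0 kg·m².
ω_f = I_p ω_i / I_f = (192.0)(19.5) / 222.0 = 16.86 rpm.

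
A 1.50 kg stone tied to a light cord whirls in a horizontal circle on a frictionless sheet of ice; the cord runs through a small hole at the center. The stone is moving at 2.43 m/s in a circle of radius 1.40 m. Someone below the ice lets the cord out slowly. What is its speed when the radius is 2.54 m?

v₂ ≈ 1.34 m/s

Central (radial) force ⇒ zero torque about the center ⇒ m v r is constant.
v₂ = v₁ r₁ / r₂ = (2.43)(1.40) / (2.54) = 1.339 m/s.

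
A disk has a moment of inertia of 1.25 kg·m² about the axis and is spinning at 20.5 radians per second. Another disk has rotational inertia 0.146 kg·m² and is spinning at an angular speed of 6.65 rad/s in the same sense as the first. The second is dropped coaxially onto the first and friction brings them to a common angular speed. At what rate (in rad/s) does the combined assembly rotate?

|ω_f| ≈ 19.1 rad/s

No external torque acts about the common axis, so total angular momentum is conserved.
Taking A's sense as positive: L = (1.250)(20.5) + (0.1460)(6.65) = 26.60 kg·m²·rad/s.
Combined I = 1.250 + 0.1460 = 1.396 kg·m².
ω_f = L / I = 26.60 / 1.396 = 19.05 rad/s.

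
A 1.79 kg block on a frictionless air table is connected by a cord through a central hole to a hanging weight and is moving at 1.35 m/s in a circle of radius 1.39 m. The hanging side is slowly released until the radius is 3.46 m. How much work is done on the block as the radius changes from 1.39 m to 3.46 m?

W ≈ -1.37 J

The only horizontal force on the mass is along the cord (radial), so it exerts no torque about the hole and angular momentum m v r is conserved.
v₂ = v₁ r₁ / r₂ = (1.35)(1.39) / (3.46) = 0.5423 m/s.
W = ΔKE = ½m(v₂² − v₁²) = -1.368 J.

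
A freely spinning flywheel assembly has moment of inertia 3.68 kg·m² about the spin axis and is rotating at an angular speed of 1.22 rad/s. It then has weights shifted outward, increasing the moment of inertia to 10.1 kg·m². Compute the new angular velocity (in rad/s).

ω₂ ≈ 0.445 rad/s

Angular momentum about the spin axis is conserved since the torque about it is zero.
ω₂ = I₁ω₁ / I₂ = (3.680)(1.22 rad/s) / (10.10) = 0.4445 rad/s.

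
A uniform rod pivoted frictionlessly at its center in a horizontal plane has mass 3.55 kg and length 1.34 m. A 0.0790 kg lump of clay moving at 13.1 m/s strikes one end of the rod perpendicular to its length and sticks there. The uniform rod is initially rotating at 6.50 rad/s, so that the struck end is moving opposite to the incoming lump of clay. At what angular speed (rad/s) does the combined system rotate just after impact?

The axle reaction passes through the pivot and exerts no torque about it; angular momentum about the pivot is conserved through the impact.
I_p = (1/12)(3.55)(1.34)² = 0.5312 kg·m². Taking the sense of the lump of clay's angular momentum as positive, L_{lump} = m v R = (0.0790)(13.1)(1.34/2) = 0.6934 kg·m²/s.
L_i = −I_p ω_p + m v R = −(0.5312)(6.50) + 0.6934 = -2.759 kg·m²/s.
After sticking, I_f = I_p + m R² = 0.5312 + (0.0790)(1.34/2)² = 0.5667 kg·m².
ω_f = L_i / I_f = -2.759 / 0.5667 = -4.870 rad/s.

|ω_f| ≈ 4.87 rad/s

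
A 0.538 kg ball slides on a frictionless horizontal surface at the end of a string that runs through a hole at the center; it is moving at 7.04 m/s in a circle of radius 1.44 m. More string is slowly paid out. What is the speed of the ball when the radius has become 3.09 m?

v₂ ≈ 3.28 m/s

The only horizontal force on the mass is along the cord (radial), so it exerts no torque about the hole and angular momentum m v r is conserved.
v₂ = v₁ r₁ / r₂ = (7.04)(1.44) / (3.09) = 3.281 m/s.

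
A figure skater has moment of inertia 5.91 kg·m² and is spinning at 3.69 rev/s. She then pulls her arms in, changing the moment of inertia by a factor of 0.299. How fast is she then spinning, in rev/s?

ω₂ ≈ 12.3 rev/s

With no external torque about the axis, L is conserved: I₁ω₁ = I₂ω₂.
I₂ = 0.299 × 5.91 = 1.767 kg·m².
ω₂ = I₁ω₁ / I₂ = (5.910)(3.69 rev/s) / (1.767) = 12.34 rev/s.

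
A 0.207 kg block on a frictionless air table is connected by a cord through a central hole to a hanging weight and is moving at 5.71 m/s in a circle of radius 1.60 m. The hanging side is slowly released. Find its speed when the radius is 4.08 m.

The only horizontal force on the mass is along the cord (radial), so it exerts no torque about the hole and angular momentum m v r is conserved.
v₂ = v₁ r₁ / r₂ = (5.71)(1.60) / (4.08) = 2.239 m/s.

v₂ ≈ 2.24 m/s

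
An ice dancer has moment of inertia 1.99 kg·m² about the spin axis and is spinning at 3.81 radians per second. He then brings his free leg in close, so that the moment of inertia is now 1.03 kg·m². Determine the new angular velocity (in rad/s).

ω₂ ≈ 7.36 rad/s

With no external torque about the axis, L is conserved: I₁ω₁ = I₂ω₂.
ω₂ = I₁ω₁ / I₂ = (1.990)(3.81 rad/s) / (1.030) = 7.361 rad/s.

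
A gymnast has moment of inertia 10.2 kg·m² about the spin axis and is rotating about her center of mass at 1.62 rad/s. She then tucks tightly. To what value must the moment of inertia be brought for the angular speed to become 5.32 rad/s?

I₂ ≈ 3.11 kg·m²

No external torque acts about the spin axis, so angular momentum is conserved.
I₂ = I₁ω₁ / ω₂ = (10.2)(1.62) / (5.32) = 3.106 kg·m².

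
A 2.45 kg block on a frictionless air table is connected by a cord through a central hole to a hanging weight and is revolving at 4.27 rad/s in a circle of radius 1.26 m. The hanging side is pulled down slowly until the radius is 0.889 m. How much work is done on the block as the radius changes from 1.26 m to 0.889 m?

No torque about the axis ⇒ m r₁² ω₁ = m r₂² ω₂.
ω₂ = ω₁ (r₁/r₂)² = (4.27)(1.26/0.889)² = 8.578 rad/s.
W = ΔKE = ½m(v₂² − v₁²) = 35.77 J.

W ≈ 35.8 J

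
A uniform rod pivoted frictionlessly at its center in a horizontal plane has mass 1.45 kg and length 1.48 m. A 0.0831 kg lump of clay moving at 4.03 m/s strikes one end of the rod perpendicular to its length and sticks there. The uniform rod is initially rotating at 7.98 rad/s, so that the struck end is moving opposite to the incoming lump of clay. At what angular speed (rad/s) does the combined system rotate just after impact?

|ω_f| ≈ 6.01 rad/s

The axle reaction passes through the pivot and exerts no torque about it; angular momentum about the pivot is conserved through the impact.
I_p = (1/12)(1.45)(1.48)² = 0.2647 kg·m². Taking the sense of the lump of clay's angular momentum as positive, L_{lump} = m v R = (0.0831)(4.03)(1.48/2) = 0.2478 kg·m²/s.
L_i = −I_p ω_p + m v R = −(0.2647)(7.98) + 0.2478 = -1.864 kg·m²/s.
After sticking, I_f = I_p + m R² = 0.2647 + (0.0831)(1.48/2)² = 0.3102 kg·m².
ω_f = L_i / I_f = -1.864 / 0.3102 = -6.010 rad/s.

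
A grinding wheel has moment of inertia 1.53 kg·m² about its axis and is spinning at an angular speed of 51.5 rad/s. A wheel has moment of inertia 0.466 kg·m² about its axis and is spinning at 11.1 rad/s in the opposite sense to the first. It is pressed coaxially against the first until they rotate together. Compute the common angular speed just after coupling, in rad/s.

|ω_f| ≈ 36.9 rad/s

The coupling torques are internal; angular momentum about the shared axis is conserved.
Taking A's sense as positive: L = (1.530)(51.5) − (0.4660)(11.1) = 73.62 kg·m²·rad/s.
Combined I = 1.530 + 0.4660 = 1.996 kg·m².
ω_f = L / I = 73.62 / 1.996 = 36.88 rad/s.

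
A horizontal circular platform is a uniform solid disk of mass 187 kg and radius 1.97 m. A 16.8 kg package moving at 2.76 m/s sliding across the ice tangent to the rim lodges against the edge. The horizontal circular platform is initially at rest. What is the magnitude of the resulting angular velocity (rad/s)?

The axle reaction passes through the central axle and exerts no torque about it; angular momentum about the central axle is conserved through the impact.
I_p = ½(187)(1.97)² = 362.9 kg·m². Taking the sense of the package's angular momentum as positive, L_{package} = m v R = (16.8)(2.76)(1.97) = 91.34 kg·m²/s.
L_i = 0 + 91.34 = 91.34 kg·m²/s.
After sticking, I_f = I_p + m R² = 362.9 + (16.8)(1.97)² = 428.1 kg·m².
ω_f = L_i / I_f = 91.34 / 428.1 = 0.2134 rad/s.

|ω_f| ≈ 0.213 rad/s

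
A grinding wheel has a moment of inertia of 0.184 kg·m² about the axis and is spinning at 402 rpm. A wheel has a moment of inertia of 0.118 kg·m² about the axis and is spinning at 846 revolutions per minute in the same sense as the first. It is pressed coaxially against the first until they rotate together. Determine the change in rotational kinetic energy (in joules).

ΔKE ≈ -77.7 J

No external torque acts about the common axis, so total angular momentum is conserved.
Taking A's sense as positive: L = (0.1840)(402) + (0.1180)(846) = 173.8 kg·m²·rpm.
Combined I = 0.1840 + 0.1180 = 0.3020 kg·m².
ω_f = L / I = 173.8 / 0.3020 = 575.5 rpm.
KE_i = ½ΣIω² = 626.1 J; KE_f = ½(0.3020)(60.26)² = 548.4 J.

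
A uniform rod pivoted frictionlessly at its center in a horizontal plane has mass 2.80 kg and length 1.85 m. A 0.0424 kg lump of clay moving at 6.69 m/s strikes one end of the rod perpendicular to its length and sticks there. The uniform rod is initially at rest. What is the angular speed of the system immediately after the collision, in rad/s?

The axle reaction passes through the pivot and exerts no torque about it; angular momentum about the pivot is conserved through the impact.
I_p = (1/12)(2.80)(1.85)² = 0.7986 kg·m². Taking the sense of the lump of clay's angular momentum as positive, L_{lump} = m v R = (0.0424)(6.69)(1.85/2) = 0.2624 kg·m²/s.
L_i = 0 + 0.2624 = 0.2624 kg·m²/s.
After sticking, I_f = I_p + m R² = 0.7986 + (0.0424)(1.85/2)² = 0.8349 kg·m².
ω_f = L_i / I_f = 0.2624 / 0.8349 = 0.3143 rad/s.

|ω_f| ≈ 0.314 rad/s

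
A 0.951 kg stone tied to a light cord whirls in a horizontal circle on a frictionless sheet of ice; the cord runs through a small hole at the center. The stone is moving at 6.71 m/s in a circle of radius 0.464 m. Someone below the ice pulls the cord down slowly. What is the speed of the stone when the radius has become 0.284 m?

The only horizontal force on the mass is along the cord (radial), so it exerts no torque about the hole and angular momentum m v r is conserved.
v₂ = v₁ r₁ / r₂ = (6.71)(0.464) / (0.284) = 10.96 m/s.

v₂ ≈ 11.0 m/s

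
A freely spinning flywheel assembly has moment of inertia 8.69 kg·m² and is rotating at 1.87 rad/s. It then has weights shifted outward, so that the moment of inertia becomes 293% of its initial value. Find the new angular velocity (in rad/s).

ω₂ ≈ 0.638 rad/s

No external torque acts about the spin axis, so angular momentum is conserved.
I₂ = 2.93 × 8.69 = 25.46 kg·m².
ω₂ = I₁ω₁ / I₂ = (8.690)(1.87 rad/s) / (25.46) = 0.6382 rad/s.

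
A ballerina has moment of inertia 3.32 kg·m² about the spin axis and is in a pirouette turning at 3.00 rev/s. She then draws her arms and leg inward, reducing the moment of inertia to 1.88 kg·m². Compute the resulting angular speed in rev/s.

With no external torque about the axis, L is conserved: I₁ω₁ = I₂ω₂.
ω₂ = I₁ω₁ / I₂ = (3.320)(3.00 rev/s) / (1.880) = 5.298 rev/s.

ω₂ ≈ 5.30 rev/s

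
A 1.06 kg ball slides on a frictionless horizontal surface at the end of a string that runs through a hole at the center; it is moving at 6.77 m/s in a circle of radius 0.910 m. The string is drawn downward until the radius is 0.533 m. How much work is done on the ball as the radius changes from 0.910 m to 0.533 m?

The only horizontal force on the mass is along the cord (radial), so it exerts no torque about the hole and angular momentum m v r is conserved.
v₂ = v₁ r₁ / r₂ = (6.77)(0.910) / (0.533) = 11.56 m/s.
W = ΔKE = ½m(v₂² − v₁²) = 46.52 J.

W ≈ 46.5 J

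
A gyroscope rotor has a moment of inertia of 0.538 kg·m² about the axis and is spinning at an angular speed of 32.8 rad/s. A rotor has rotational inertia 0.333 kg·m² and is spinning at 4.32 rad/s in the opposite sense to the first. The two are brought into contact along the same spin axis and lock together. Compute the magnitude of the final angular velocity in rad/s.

The coupling torques are internal; angular momentum about the shared axis is conserved.
Taking A's sense as positive: L = (0.5380)(32.8) − (0.3330)(4.32) = 16.21 kg·m²·rad/s.
Combined I = 0.5380 + 0.3330 = 0.8710 kg·m².
ω_f = L / I = 16.21 / 0.8710 = 18.61 rad/s.

|ω_f| ≈ 18.6 rad/s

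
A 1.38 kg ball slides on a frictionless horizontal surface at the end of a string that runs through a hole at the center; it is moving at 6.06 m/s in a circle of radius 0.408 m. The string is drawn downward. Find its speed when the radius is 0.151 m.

The only horizontal force on the mass is along the cord (radial), so it exerts no torque about the hole and angular momentum m v r is conserved.
v₂ = v₁ r₁ / r₂ = (6.06)(0.408) / (0.151) = 16.37 m/s.

v₂ ≈ 16.4 m/s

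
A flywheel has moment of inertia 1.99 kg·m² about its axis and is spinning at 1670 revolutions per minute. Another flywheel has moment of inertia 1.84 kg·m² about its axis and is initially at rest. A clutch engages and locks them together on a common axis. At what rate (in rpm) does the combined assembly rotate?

|ω_f| ≈ 868 rpm

No external torque acts about the common axis, so total angular momentum is conserved.
Taking A's sense as positive: L = (1.990)(1670) = 3323 kg·m²·rpm.
Combined I = 1.990 + 1.840 = 3.830 kg·m².
ω_f = L / I = 3323 / 3.830 = 867.7 rpm.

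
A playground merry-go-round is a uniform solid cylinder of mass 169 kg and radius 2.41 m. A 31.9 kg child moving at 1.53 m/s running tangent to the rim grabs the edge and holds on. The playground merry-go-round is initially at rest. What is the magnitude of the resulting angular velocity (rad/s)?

|ω_f| ≈ 0.174 rad/s

The axle reaction passes through the axle and exerts no torque about it; angular momentum about the axle is conserved through the impact.
I_p = ½(169)(2.41)² = 490.8 kg·m². Taking the sense of the child's angular momentum as positive, L_{child} = m v R = (31.9)(1.53)(2.41) = 117.6 kg·m²/s.
L_i = 0 + 117.6 = 117.6 kg·m²/s.
After sticking, I_f = I_p + m R² = 490.8 + (31.9)(2.41)² = 676.1 kg·m².
ω_f = L_i / I_f = 117.6 / 676.1 = 0.1740 rad/s.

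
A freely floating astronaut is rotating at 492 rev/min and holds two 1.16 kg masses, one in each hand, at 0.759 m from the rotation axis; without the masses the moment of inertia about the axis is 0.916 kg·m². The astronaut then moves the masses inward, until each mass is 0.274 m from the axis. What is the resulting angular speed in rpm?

With no external torque about the axis, L is conserved: I₁ω₁ = I₂ω₂.
I₁ = 0.916 + 2(1.16)(0.759)² = 2.253 kg·m²; I₂ = 0.916 + 2(1.16)(0.274)² = 1.090 kg·m².
ω₂ = I₁ω₁ / I₂ = (2.253)(492 rpm) / (1.090) = 1017 rpm.

ω₂ ≈ 1020 rpm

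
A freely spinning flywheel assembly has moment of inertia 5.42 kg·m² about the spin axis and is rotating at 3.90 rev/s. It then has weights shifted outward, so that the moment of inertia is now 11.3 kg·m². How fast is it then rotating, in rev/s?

ω₂ ≈ 1.87 rev/s

No external torque acts about the spin axis, so angular momentum is conserved.
ω₂ = I₁ω₁ / I₂ = (5.420)(3.90 rev/s) / (11.30) = 1.871 rev/s.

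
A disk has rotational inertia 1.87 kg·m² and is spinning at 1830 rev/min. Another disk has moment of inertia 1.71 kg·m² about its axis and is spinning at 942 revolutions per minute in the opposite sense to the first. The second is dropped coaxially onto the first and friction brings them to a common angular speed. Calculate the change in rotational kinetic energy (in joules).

No external torque acts about the common axis, so total angular momentum is conserved.
Taking A's sense as positive: L = (1.870)(1830) − (1.710)(942) = 1811 kg·m²·rpm.
Combined I = 1.870 + 1.710 = 3.580 kg·m².
ω_f = L / I = 1811 / 3.580 = 505.9 rpm.
KE_i = ½ΣIω² = 42660 J; KE_f = ½(3.580)(52.98)² = 5025 J.

ΔKE ≈ -37600 J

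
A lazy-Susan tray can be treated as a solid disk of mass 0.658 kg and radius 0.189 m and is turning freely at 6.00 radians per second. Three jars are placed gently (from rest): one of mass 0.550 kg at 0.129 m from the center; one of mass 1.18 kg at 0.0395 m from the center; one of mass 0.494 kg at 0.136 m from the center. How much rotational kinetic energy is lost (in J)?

The added mass arrives with no angular momentum about the center, and any external torque about the center is negligible, so the system's angular momentum is conserved.
I_p = ½(0.658)(0.189)² = 0.01175 kg·m².
Added inertia Σmr² = (0.550)(0.129)² + (1.18)(0.0395)² + (0.494)(0.136)² = 0.02013 kg·m²; I_f = 0.01175 + 0.02013 = 0.03188 kg·m².
ω_f = I_p ω_i / I_f = (0.01175)(6.00) / 0.03188 = 2.212 rad/s.
KE_i = ½(0.01175)(6.000 rad/s)² = 0.2115 J; KE_f = ½(0.03188)(2.212)² = 0.07797 J.

energy lost ≈ 0.134 J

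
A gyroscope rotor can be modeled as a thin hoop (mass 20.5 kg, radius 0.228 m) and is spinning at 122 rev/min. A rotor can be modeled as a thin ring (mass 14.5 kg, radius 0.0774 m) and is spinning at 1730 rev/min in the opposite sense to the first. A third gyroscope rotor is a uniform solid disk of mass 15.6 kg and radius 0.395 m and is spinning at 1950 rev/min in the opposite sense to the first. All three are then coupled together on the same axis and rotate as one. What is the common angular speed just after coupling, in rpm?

|ω_f| ≈ 1010 rpm

No external torque acts about the common axis, so total angular momentum is conserved.
Moments of inertia: I_A = (20.5)(0.228)² = 1.066 kg·m²; I_B = (14.5)(0.0774)² = 0.08687 kg·m²; I_C = ½(15.6)(0.395)² = 1.217 kg·m².
Taking A's sense as positive: L = (1.066)(122) − (0.08687)(1730) − (1.217)(1950) = -2393 kg·m²·rpm.
Combined I = 1.066 + 0.08687 + 1.217 = 2.370 kg·m².
ω_f = L / I = -2393 / 2.370 = -1010 rpm.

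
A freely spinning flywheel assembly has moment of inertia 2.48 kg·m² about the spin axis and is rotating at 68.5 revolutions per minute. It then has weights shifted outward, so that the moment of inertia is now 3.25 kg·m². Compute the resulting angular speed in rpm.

Angular momentum about the spin axis is conserved since the torque about it is zero.
ω₂ = I₁ω₁ / I₂ = (2.480)(68.5 rpm) / (3.250) = 52.27 rpm.

ω₂ ≈ 52.3 rpm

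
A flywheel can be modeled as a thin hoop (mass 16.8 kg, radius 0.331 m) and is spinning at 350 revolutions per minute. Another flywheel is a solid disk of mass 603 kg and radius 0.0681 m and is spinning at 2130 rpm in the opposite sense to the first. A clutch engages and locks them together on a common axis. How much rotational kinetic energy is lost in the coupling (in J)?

The coupling torques are internal; angular momentum about the shared axis is conserved.
Moments of inertia: I_A = (16.8)(0.331)² = 1.841 kg·m²; I_B = ½(603)(0.0681)² = 1.398 kg·m².
Taking A's sense as positive: L = (1.841)(350) − (1.398)(2130) = -2334 kg·m²·rpm.
Combined I = 1.841 + 1.398 = 3.239 kg·m².
ω_f = L / I = -2334 / 3.239 = -720.6 rpm.
KE_i = ½ΣIω² = 36020 J; KE_f = ½(3.239)(75.46)² = 9222 J.

ΔKE lost ≈ 26800 J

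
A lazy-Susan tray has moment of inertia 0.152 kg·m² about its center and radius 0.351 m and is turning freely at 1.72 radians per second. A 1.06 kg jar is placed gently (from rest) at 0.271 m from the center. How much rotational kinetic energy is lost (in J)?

energy lost ≈ 0.0762 J

No external torque acts about the center; L_before = L_after.
Added inertia Σmr² = (1.06)(0.271)² = 0.07785 kg·m²; I_f = 0.1520 + 0.07785 = 0.2298 kg·m².
ω_f = I_p ω_i / I_f = (0.1520)(1.72) / 0.2298 = 1.137 rad/s.
KE_i = ½(0.1520)(1.720 rad/s)² = 0.2248 J; KE_f = ½(0.2298)(1.137)² = 0.1487 J.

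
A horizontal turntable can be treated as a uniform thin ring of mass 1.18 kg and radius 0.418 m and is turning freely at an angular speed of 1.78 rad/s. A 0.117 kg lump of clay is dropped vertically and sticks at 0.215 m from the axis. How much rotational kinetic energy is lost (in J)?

No external torque acts about the axis; L_before = L_after.
I_p = (1.18)(0.418)² = 0.2062 kg·m².
Added inertia Σmr² = (0.117)(0.215)² = 0.005408 kg·m²; I_f = 0.2062 + 0.005408 = 0.2116 kg·m².
ω_f = I_p ω_i / I_f = (0.2062)(1.78) / 0.2116 = 1.735 rad/s.
KE_i = ½(0.2062)(1.780 rad/s)² = 0.3266 J; KE_f = ½(0.2116)(1.735)² = 0.3183 J.

energy lost ≈ 0.00835 J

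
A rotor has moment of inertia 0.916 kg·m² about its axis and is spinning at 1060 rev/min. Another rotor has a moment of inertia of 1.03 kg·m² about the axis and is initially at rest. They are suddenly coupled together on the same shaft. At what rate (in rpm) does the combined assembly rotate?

No external torque acts about the common axis, so total angular momentum is conserved.
Taking A's sense as positive: L = (0.9160)(1060) = 971.0 kg·m²·rpm.
Combined I = 0.9160 + 1.030 = 1.946 kg·m².
ω_f = L / I = 971.0 / 1.946 = 499.0 rpm.

|ω_f| ≈ 499 rpm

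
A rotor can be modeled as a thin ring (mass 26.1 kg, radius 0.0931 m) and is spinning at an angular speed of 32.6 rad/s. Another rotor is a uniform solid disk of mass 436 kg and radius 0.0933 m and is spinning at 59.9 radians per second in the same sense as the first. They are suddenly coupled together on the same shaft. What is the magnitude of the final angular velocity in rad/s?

|ω_f| ≈ 57.0 rad/s

The coupling torques are internal; angular momentum about the shared axis is conserved.
Moments of inertia: I_A = (26.1)(0.0931)² = 0.2262 kg·m²; I_B = ½(436)(0.0933)² = 1.898 kg·m².
Taking A's sense as positive: L = (0.2262)(32.6) + (1.898)(59.9) = 121.0 kg·m²·rad/s.
Combined I = 0.2262 + 1.898 = 2.124 kg·m².
ω_f = L / I = 121.0 / 2.124 = 56.99 rad/s.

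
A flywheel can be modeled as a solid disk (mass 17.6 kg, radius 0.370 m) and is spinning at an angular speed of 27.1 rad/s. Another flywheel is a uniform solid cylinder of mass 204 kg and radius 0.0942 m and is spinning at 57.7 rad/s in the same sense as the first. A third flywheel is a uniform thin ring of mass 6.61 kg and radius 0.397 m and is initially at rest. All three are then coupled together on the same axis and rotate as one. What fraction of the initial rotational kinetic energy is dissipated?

fraction ≈ 0.414

No external torque acts about the common axis, so total angular momentum is conserved.
Moments of inertia: I_A = ½(17.6)(0.370)² = 1.205 kg·m²; I_B = ½(204)(0.0942)² = 0.9051 kg·m²; I_C = (6.61)(0.397)² = 1.042 kg·m².
Taking A's sense as positive: L = (1.205)(27.1) + (0.9051)(57.7) = 84.87 kg·m²·rad/s.
Combined I = 1.205 + 0.9051 + 1.042 = 3.152 kg·m².
ω_f = L / I = 84.87 / 3.152 = 26.93 rad/s.
KE_i = ½ΣIω² = 1949 J; KE_f = ½(3.152)(26.93)² = 1143 J.
Fraction dissipated = (KE_i − KE_f)/KE_i = 0.4137.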